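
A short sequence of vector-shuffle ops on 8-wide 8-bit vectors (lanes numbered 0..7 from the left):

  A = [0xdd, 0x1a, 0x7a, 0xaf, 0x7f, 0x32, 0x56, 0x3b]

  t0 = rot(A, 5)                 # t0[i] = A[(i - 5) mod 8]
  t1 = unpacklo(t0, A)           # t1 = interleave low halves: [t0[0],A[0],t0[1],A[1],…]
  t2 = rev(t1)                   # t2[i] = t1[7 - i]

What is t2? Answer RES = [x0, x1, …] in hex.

t0 = [0xaf, 0x7f, 0x32, 0x56, 0x3b, 0xdd, 0x1a, 0x7a]
t1 = [0xaf, 0xdd, 0x7f, 0x1a, 0x32, 0x7a, 0x56, 0xaf]
t2 = [0xaf, 0x56, 0x7a, 0x32, 0x1a, 0x7f, 0xdd, 0xaf]

RES = [0xaf, 0x56, 0x7a, 0x32, 0x1a, 0x7f, 0xdd, 0xaf]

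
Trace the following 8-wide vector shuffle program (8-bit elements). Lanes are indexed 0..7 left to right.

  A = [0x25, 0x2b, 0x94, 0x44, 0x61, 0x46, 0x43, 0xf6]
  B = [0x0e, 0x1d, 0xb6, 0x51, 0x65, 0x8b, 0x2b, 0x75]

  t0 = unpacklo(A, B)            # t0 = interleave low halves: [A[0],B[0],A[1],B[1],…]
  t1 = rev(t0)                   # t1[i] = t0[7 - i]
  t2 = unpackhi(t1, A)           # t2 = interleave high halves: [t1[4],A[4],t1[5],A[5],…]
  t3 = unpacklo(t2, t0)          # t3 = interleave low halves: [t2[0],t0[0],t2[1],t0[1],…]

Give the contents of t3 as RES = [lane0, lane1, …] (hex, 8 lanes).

RES = [0x1d, 0x25, 0x61, 0x0e, 0x2b, 0x2b, 0x46, 0x1d]

→ t0 |25|0e|2b|1d|94|b6|44|51|
→ t1 |51|44|b6|94|1d|2b|0e|25|
→ t2 |1d|61|2b|46|0e|43|25|f6|
→ t3 |1d|25|61|0e|2b|2b|46|1d|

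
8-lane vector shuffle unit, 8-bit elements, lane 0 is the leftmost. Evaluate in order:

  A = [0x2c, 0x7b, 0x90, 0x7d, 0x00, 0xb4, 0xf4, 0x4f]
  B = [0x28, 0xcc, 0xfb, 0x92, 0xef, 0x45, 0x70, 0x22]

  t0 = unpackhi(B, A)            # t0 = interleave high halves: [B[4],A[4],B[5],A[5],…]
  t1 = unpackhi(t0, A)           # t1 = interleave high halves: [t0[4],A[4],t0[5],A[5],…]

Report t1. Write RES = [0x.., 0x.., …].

RES = [0x70, 0x00, 0xf4, 0xb4, 0x22, 0xf4, 0x4f, 0x4f]

→ t0 |ef|00|45|b4|70|f4|22|4f|
→ t1 |70|00|f4|b4|22|f4|4f|4f|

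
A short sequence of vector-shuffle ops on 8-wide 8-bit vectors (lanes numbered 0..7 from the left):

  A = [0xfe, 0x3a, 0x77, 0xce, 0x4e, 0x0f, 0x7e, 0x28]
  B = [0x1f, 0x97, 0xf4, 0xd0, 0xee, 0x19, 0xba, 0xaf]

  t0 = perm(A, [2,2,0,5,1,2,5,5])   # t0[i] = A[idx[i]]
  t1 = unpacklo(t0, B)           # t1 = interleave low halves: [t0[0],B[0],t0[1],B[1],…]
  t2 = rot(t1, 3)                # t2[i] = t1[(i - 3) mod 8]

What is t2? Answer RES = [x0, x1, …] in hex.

→ t0 |77|77|fe|0f|3a|77|0f|0f|
→ t1 |77|1f|77|97|fe|f4|0f|d0|
→ t2 |f4|0f|d0|77|1f|77|97|fe|

RES = [ 0xf4  0x0f  0xd0  0x77  0x1f  0x77  0x97  0xfe ]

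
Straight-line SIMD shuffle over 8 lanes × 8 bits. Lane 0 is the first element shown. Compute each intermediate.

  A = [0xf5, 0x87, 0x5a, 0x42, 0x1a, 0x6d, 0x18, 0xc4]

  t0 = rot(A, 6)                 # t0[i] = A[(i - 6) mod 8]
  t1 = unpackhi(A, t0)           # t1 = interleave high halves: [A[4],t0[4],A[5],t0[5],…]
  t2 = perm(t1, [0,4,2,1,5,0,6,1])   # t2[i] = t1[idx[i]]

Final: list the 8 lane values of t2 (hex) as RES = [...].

RES = [ 0x1a  0x18  0x6d  0x18  0xf5  0x1a  0xc4  0x18 ]

  t0: 5a 42 1a 6d 18 c4 f5 87
  t1: 1a 18 6d c4 18 f5 c4 87
  t2: 1a 18 6d 18 f5 1a c4 18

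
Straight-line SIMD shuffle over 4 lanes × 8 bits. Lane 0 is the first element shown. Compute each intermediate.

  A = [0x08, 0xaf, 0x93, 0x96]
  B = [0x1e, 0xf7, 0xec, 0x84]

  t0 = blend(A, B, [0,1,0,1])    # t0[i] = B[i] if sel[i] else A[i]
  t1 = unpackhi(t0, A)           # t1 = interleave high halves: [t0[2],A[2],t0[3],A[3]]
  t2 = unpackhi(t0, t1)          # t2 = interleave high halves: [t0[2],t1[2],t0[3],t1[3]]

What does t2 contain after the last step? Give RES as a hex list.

→ t0 |08|f7|93|84|
→ t1 |93|93|84|96|
→ t2 |93|84|84|96|

RES = [ 0x93  0x84  0x84  0x96 ]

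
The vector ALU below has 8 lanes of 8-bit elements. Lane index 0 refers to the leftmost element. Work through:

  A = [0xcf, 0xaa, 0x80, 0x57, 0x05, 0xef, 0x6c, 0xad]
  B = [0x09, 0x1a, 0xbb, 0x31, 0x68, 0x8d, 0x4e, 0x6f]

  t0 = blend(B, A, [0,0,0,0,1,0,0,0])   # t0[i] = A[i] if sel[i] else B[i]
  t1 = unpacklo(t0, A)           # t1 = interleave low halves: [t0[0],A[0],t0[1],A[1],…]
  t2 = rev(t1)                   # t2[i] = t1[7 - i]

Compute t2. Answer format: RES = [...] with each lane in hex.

t0 = [0x09, 0x1a, 0xbb, 0x31, 0x05, 0x8d, 0x4e, 0x6f]
t1 = [0x09, 0xcf, 0x1a, 0xaa, 0xbb, 0x80, 0x31, 0x57]
t2 = [0x57, 0x31, 0x80, 0xbb, 0xaa, 0x1a, 0xcf, 0x09]

RES = [0x57, 0x31, 0x80, 0xbb, 0xaa, 0x1a, 0xcf, 0x09]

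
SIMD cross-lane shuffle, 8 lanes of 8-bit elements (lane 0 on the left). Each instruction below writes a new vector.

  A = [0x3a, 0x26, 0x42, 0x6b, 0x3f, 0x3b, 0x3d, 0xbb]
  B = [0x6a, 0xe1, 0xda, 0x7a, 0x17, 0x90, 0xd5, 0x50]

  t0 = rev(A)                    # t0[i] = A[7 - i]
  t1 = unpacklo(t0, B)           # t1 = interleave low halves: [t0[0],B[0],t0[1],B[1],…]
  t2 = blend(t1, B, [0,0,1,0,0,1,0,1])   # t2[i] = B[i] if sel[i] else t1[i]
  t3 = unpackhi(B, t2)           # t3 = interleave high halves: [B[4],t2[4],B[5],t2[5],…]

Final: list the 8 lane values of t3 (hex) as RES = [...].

RES = [0x17, 0x3b, 0x90, 0x90, 0xd5, 0x3f, 0x50, 0x50]

t0 = [0xbb, 0x3d, 0x3b, 0x3f, 0x6b, 0x42, 0x26, 0x3a]
t1 = [0xbb, 0x6a, 0x3d, 0xe1, 0x3b, 0xda, 0x3f, 0x7a]
t2 = [0xbb, 0x6a, 0xda, 0xe1, 0x3b, 0x90, 0x3f, 0x50]
t3 = [0x17, 0x3b, 0x90, 0x90, 0xd5, 0x3f, 0x50, 0x50]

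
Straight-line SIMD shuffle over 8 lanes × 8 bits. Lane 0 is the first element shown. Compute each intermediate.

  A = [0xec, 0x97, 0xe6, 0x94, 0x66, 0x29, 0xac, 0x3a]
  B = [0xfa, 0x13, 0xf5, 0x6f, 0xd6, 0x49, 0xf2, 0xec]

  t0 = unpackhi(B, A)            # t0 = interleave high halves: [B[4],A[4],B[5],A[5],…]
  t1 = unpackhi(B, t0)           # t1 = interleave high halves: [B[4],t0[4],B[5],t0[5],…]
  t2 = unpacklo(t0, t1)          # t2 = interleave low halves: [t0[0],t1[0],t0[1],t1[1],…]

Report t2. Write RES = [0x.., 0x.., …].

  t0: d6 66 49 29 f2 ac ec 3a
  t1: d6 f2 49 ac f2 ec ec 3a
  t2: d6 d6 66 f2 49 49 29 ac

RES = [ 0xd6  0xd6  0x66  0xf2  0x49  0x49  0x29  0xac ]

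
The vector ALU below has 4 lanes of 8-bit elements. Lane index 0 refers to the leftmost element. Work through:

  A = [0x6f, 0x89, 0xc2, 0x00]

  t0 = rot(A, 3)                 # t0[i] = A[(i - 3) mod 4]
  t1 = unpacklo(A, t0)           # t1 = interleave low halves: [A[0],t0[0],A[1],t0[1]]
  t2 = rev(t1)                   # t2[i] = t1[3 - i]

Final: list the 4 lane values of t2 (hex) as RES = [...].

RES = [0xc2, 0x89, 0x89, 0x6f]

t0 = [0x89, 0xc2, 0x00, 0x6f]
t1 = [0x6f, 0x89, 0x89, 0xc2]
t2 = [0xc2, 0x89, 0x89, 0x6f]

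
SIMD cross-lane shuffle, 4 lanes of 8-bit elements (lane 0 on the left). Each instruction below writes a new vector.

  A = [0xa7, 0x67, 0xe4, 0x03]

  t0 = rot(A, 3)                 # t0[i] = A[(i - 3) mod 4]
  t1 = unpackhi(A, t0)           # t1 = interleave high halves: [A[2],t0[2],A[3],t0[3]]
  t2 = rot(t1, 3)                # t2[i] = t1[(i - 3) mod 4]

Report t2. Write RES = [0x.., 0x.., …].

RES = [ 0x03  0x03  0xa7  0xe4 ]

t0 = [0x67, 0xe4, 0x03, 0xa7]
t1 = [0xe4, 0x03, 0x03, 0xa7]
t2 = [0x03, 0x03, 0xa7, 0xe4]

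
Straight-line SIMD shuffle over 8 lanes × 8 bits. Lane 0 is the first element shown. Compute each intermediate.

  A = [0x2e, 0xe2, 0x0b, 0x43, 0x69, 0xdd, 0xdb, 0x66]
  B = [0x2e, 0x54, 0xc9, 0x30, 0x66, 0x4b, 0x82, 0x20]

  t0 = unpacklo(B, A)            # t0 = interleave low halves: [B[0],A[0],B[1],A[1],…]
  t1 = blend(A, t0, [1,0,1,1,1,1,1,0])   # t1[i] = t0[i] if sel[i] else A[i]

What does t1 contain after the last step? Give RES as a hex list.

t0 = [0x2e, 0x2e, 0x54, 0xe2, 0xc9, 0x0b, 0x30, 0x43]
t1 = [0x2e, 0xe2, 0x54, 0xe2, 0xc9, 0x0b, 0x30, 0x66]

RES = [ 0x2e  0xe2  0x54  0xe2  0xc9  0x0b  0x30  0x66 ]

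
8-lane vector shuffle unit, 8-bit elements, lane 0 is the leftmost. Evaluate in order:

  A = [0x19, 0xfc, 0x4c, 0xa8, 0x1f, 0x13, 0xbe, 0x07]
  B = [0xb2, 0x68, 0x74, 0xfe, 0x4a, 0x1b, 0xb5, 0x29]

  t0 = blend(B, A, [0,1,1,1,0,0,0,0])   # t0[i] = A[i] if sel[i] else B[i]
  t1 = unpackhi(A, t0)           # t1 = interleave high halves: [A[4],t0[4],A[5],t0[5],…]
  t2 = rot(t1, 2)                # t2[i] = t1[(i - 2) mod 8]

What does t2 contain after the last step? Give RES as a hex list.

  t0: b2 fc 4c a8 4a 1b b5 29
  t1: 1f 4a 13 1b be b5 07 29
  t2: 07 29 1f 4a 13 1b be b5

RES = [ 0x07  0x29  0x1f  0x4a  0x13  0x1b  0xbe  0xb5 ]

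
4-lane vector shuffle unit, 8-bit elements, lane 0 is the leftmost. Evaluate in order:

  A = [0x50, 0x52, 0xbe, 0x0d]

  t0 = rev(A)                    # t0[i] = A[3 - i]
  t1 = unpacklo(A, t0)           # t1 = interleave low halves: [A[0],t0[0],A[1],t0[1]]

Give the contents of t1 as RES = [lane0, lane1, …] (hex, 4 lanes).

  t0: 0d be 52 50
  t1: 50 0d 52 be

RES = [ 0x50  0x0d  0x52  0xbe ]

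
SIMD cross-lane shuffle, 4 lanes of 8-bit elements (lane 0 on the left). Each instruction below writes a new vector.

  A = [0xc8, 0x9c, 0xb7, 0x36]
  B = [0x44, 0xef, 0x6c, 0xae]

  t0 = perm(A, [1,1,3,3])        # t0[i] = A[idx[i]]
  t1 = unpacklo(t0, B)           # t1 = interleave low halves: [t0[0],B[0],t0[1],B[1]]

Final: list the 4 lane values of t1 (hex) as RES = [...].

RES = [ 0x9c  0x44  0x9c  0xef ]

t0 = [0x9c, 0x9c, 0x36, 0x36]
t1 = [0x9c, 0x44, 0x9c, 0xef]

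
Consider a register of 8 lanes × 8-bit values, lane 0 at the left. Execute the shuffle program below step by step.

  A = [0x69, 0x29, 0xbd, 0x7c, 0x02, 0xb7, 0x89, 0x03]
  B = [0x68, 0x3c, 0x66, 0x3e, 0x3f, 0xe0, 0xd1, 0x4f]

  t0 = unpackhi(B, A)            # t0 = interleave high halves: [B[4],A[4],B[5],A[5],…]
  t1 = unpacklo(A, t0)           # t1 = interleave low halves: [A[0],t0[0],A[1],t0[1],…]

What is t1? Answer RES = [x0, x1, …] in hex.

t0 = [0x3f, 0x02, 0xe0, 0xb7, 0xd1, 0x89, 0x4f, 0x03]
t1 = [0x69, 0x3f, 0x29, 0x02, 0xbd, 0xe0, 0x7c, 0xb7]

RES = [0x69, 0x3f, 0x29, 0x02, 0xbd, 0xe0, 0x7c, 0xb7]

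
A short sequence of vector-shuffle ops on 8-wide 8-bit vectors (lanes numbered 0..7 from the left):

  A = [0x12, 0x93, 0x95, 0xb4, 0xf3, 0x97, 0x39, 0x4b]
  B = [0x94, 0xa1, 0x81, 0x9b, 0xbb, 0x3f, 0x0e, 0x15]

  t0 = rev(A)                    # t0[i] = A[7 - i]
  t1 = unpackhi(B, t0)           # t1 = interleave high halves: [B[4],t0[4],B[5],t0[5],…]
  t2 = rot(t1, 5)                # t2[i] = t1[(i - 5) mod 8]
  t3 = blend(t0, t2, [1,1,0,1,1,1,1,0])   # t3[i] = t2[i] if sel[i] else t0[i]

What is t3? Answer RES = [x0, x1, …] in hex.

RES = [ 0x95  0x0e  0x97  0x15  0x12  0xbb  0xb4  0x12 ]

→ t0 |4b|39|97|f3|b4|95|93|12|
→ t1 |bb|b4|3f|95|0e|93|15|12|
→ t2 |95|0e|93|15|12|bb|b4|3f|
→ t3 |95|0e|97|15|12|bb|b4|12|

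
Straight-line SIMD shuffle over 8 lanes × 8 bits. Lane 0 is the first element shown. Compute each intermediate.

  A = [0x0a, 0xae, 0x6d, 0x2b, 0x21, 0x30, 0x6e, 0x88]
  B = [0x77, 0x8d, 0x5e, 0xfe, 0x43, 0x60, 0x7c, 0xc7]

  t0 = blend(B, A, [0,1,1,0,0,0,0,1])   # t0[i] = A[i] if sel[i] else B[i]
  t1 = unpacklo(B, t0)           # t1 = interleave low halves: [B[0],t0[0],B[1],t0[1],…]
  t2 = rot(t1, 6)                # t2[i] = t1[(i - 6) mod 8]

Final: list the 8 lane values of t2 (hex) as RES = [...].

→ t0 |77|ae|6d|fe|43|60|7c|88|
→ t1 |77|77|8d|ae|5e|6d|fe|fe|
→ t2 |8d|ae|5e|6d|fe|fe|77|77|

RES = [0x8d, 0xae, 0x5e, 0x6d, 0xfe, 0xfe, 0x77, 0x77]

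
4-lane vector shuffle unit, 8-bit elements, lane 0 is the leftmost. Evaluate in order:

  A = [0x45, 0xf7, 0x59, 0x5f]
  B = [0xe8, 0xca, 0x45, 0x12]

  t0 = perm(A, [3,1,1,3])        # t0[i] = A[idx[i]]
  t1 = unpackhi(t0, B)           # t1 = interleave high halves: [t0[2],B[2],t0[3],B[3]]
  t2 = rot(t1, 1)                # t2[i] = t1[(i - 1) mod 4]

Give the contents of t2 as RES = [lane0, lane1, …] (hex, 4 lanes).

RES = [0x12, 0xf7, 0x45, 0x5f]

  t0: 5f f7 f7 5f
  t1: f7 45 5f 12
  t2: 12 f7 45 5f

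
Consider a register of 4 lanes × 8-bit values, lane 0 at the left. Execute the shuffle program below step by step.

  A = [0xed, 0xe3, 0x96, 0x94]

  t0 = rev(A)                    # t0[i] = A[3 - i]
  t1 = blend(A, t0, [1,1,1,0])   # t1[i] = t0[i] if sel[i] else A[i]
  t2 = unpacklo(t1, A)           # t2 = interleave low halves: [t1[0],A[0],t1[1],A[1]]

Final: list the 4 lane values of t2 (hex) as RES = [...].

RES = [0x94, 0xed, 0x96, 0xe3]

→ t0 |94|96|e3|ed|
→ t1 |94|96|e3|94|
→ t2 |94|ed|96|e3|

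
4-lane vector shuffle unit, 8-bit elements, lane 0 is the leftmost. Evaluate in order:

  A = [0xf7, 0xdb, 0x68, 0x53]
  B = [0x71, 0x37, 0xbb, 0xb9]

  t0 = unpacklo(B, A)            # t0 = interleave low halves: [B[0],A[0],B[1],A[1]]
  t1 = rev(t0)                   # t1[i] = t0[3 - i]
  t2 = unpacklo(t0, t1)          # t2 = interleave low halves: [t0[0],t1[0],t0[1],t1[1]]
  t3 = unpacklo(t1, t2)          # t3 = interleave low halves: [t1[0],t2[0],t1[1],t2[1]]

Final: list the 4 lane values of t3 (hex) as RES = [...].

RES = [ 0xdb  0x71  0x37  0xdb ]

t0 = [0x71, 0xf7, 0x37, 0xdb]
t1 = [0xdb, 0x37, 0xf7, 0x71]
t2 = [0x71, 0xdb, 0xf7, 0x37]
t3 = [0xdb, 0x71, 0x37, 0xdb]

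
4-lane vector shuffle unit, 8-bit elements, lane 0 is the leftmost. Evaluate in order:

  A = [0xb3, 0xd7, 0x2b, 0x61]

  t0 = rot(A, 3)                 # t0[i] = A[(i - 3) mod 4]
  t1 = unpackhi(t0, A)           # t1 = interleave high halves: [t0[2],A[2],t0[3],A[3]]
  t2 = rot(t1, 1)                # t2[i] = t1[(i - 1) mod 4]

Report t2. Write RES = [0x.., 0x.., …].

  t0: d7 2b 61 b3
  t1: 61 2b b3 61
  t2: 61 61 2b b3

RES = [ 0x61  0x61  0x2b  0xb3 ]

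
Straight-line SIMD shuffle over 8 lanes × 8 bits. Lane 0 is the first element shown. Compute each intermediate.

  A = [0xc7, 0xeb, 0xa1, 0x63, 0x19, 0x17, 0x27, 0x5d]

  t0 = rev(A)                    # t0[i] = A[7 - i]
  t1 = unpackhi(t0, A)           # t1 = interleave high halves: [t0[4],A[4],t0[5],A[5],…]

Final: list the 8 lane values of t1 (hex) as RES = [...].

RES = [0x63, 0x19, 0xa1, 0x17, 0xeb, 0x27, 0xc7, 0x5d]

t0 = [0x5d, 0x27, 0x17, 0x19, 0x63, 0xa1, 0xeb, 0xc7]
t1 = [0x63, 0x19, 0xa1, 0x17, 0xeb, 0x27, 0xc7, 0x5d]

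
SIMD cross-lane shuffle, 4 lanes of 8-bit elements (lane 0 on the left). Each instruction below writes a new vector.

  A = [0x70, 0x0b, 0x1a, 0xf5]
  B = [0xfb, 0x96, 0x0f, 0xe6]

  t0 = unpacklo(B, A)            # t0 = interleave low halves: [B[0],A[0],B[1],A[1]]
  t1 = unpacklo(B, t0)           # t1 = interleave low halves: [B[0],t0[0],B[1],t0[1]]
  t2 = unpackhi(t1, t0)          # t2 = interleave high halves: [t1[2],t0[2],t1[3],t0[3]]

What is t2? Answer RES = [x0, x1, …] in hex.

→ t0 |fb|70|96|0b|
→ t1 |fb|fb|96|70|
→ t2 |96|96|70|0b|

RES = [0x96, 0x96, 0x70, 0x0b]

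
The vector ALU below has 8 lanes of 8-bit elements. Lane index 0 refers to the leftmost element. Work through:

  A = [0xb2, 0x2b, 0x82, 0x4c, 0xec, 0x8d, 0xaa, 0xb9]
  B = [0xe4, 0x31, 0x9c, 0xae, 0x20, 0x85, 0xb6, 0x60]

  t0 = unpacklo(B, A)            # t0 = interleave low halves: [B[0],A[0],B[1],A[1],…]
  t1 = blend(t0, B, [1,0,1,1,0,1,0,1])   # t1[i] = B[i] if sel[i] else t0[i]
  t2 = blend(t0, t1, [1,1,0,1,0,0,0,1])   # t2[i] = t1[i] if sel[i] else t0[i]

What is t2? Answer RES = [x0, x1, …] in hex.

RES = [0xe4, 0xb2, 0x31, 0xae, 0x9c, 0x82, 0xae, 0x60]

t0 = [0xe4, 0xb2, 0x31, 0x2b, 0x9c, 0x82, 0xae, 0x4c]
t1 = [0xe4, 0xb2, 0x9c, 0xae, 0x9c, 0x85, 0xae, 0x60]
t2 = [0xe4, 0xb2, 0x31, 0xae, 0x9c, 0x82, 0xae, 0x60]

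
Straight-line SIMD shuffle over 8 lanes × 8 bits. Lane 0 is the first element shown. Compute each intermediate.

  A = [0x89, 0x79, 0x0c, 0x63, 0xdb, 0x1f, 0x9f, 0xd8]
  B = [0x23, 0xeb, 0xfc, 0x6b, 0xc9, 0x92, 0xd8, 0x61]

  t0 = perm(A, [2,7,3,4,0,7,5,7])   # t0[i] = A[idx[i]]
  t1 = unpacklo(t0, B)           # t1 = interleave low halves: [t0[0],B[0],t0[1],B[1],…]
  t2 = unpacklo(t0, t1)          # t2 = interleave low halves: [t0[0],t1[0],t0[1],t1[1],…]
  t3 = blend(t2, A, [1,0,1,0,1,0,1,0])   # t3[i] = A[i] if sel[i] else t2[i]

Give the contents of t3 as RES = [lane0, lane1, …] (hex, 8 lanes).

  t0: 0c d8 63 db 89 d8 1f d8
  t1: 0c 23 d8 eb 63 fc db 6b
  t2: 0c 0c d8 23 63 d8 db eb
  t3: 89 0c 0c 23 db d8 9f eb

RES = [ 0x89  0x0c  0x0c  0x23  0xdb  0xd8  0x9f  0xeb ]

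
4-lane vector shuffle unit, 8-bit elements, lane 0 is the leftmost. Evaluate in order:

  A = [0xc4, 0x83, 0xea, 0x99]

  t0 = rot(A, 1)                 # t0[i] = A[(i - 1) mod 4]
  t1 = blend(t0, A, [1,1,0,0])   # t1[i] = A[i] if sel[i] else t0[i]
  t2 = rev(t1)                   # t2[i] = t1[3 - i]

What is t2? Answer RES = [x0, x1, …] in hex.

  t0: 99 c4 83 ea
  t1: c4 83 83 ea
  t2: ea 83 83 c4

RES = [0xea, 0x83, 0x83, 0xc4]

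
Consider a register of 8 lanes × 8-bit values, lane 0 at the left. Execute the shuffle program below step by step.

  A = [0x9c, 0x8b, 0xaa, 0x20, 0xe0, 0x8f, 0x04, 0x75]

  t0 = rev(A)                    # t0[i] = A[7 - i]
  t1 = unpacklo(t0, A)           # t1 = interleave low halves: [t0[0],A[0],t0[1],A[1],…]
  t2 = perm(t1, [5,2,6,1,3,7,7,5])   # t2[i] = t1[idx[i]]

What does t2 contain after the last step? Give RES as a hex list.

RES = [0xaa, 0x04, 0xe0, 0x9c, 0x8b, 0x20, 0x20, 0xaa]

t0 = [0x75, 0x04, 0x8f, 0xe0, 0x20, 0xaa, 0x8b, 0x9c]
t1 = [0x75, 0x9c, 0x04, 0x8b, 0x8f, 0xaa, 0xe0, 0x20]
t2 = [0xaa, 0x04, 0xe0, 0x9c, 0x8b, 0x20, 0x20, 0xaa]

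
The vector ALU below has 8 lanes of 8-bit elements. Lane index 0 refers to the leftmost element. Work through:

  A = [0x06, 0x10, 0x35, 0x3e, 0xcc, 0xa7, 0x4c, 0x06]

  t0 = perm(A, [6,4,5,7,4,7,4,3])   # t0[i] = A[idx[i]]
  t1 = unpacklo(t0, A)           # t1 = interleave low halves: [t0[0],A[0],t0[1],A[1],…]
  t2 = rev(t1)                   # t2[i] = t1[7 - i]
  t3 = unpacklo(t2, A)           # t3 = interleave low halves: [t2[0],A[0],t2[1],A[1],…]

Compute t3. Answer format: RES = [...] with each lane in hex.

t0 = [0x4c, 0xcc, 0xa7, 0x06, 0xcc, 0x06, 0xcc, 0x3e]
t1 = [0x4c, 0x06, 0xcc, 0x10, 0xa7, 0x35, 0x06, 0x3e]
t2 = [0x3e, 0x06, 0x35, 0xa7, 0x10, 0xcc, 0x06, 0x4c]
t3 = [0x3e, 0x06, 0x06, 0x10, 0x35, 0x35, 0xa7, 0x3e]

RES = [ 0x3e  0x06  0x06  0x10  0x35  0x35  0xa7  0x3e ]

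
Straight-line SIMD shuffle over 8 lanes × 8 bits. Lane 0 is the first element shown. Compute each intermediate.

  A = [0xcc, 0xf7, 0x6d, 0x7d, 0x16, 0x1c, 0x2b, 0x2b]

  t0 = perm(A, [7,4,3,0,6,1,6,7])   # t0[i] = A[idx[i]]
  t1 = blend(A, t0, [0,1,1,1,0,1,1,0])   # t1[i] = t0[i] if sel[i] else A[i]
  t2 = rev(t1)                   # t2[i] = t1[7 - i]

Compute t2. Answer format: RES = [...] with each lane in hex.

RES = [ 0x2b  0x2b  0xf7  0x16  0xcc  0x7d  0x16  0xcc ]

t0 = [0x2b, 0x16, 0x7d, 0xcc, 0x2b, 0xf7, 0x2b, 0x2b]
t1 = [0xcc, 0x16, 0x7d, 0xcc, 0x16, 0xf7, 0x2b, 0x2b]
t2 = [0x2b, 0x2b, 0xf7, 0x16, 0xcc, 0x7d, 0x16, 0xcc]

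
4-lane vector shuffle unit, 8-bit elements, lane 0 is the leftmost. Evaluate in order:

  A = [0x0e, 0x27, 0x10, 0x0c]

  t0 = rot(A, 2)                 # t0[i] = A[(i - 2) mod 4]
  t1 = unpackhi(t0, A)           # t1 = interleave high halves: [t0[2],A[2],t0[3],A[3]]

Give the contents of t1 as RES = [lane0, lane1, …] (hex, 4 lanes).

RES = [ 0x0e  0x10  0x27  0x0c ]

t0 = [0x10, 0x0c, 0x0e, 0x27]
t1 = [0x0e, 0x10, 0x27, 0x0c]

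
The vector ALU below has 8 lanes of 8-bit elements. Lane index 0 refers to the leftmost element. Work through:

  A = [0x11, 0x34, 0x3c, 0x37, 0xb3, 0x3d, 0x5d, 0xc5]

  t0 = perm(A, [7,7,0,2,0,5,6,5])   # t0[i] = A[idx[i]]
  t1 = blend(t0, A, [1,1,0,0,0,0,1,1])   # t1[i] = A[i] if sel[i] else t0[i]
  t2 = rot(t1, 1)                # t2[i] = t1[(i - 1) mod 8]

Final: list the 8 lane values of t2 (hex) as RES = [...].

→ t0 |c5|c5|11|3c|11|3d|5d|3d|
→ t1 |11|34|11|3c|11|3d|5d|c5|
→ t2 |c5|11|34|11|3c|11|3d|5d|

RES = [ 0xc5  0x11  0x34  0x11  0x3c  0x11  0x3d  0x5d ]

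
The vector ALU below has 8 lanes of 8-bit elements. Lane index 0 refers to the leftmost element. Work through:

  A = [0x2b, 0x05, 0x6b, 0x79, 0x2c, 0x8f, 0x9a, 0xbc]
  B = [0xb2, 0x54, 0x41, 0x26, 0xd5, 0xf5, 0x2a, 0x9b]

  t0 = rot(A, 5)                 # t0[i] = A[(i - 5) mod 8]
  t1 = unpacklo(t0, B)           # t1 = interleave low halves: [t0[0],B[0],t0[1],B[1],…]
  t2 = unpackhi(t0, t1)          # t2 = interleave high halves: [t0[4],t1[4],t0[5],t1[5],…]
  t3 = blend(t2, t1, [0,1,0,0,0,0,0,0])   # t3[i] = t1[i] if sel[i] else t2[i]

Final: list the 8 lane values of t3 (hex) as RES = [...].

RES = [0xbc, 0xb2, 0x2b, 0x41, 0x05, 0x9a, 0x6b, 0x26]

t0 = [0x79, 0x2c, 0x8f, 0x9a, 0xbc, 0x2b, 0x05, 0x6b]
t1 = [0x79, 0xb2, 0x2c, 0x54, 0x8f, 0x41, 0x9a, 0x26]
t2 = [0xbc, 0x8f, 0x2b, 0x41, 0x05, 0x9a, 0x6b, 0x26]
t3 = [0xbc, 0xb2, 0x2b, 0x41, 0x05, 0x9a, 0x6b, 0x26]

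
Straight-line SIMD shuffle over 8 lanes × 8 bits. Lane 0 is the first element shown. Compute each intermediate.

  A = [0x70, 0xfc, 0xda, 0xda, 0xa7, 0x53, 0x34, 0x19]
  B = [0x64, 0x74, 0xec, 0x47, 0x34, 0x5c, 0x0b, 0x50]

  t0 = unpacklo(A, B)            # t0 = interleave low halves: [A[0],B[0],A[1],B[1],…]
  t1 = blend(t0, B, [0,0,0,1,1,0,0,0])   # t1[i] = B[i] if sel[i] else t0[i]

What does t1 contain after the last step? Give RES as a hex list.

RES = [ 0x70  0x64  0xfc  0x47  0x34  0xec  0xda  0x47 ]

t0 = [0x70, 0x64, 0xfc, 0x74, 0xda, 0xec, 0xda, 0x47]
t1 = [0x70, 0x64, 0xfc, 0x47, 0x34, 0xec, 0xda, 0x47]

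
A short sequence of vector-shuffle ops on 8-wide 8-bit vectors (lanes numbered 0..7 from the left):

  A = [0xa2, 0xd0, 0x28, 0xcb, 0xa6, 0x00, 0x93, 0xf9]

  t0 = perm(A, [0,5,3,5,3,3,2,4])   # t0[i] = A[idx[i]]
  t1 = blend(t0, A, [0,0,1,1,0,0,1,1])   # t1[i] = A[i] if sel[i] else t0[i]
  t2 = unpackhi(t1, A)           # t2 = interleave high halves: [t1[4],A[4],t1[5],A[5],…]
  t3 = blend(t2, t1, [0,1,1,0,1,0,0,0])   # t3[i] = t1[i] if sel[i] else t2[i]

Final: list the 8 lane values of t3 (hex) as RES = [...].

  t0: a2 00 cb 00 cb cb 28 a6
  t1: a2 00 28 cb cb cb 93 f9
  t2: cb a6 cb 00 93 93 f9 f9
  t3: cb 00 28 00 cb 93 f9 f9

RES = [ 0xcb  0x00  0x28  0x00  0xcb  0x93  0xf9  0xf9 ]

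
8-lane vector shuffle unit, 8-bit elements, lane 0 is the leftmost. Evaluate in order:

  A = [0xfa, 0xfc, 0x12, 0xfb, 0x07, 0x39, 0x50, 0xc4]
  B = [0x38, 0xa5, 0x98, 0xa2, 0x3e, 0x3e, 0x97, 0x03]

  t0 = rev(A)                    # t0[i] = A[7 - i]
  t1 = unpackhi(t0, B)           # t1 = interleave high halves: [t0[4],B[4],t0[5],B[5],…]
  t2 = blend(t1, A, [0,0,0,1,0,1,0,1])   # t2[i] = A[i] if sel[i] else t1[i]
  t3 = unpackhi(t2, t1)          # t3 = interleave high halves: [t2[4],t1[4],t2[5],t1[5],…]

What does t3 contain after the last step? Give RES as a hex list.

t0 = [0xc4, 0x50, 0x39, 0x07, 0xfb, 0x12, 0xfc, 0xfa]
t1 = [0xfb, 0x3e, 0x12, 0x3e, 0xfc, 0x97, 0xfa, 0x03]
t2 = [0xfb, 0x3e, 0x12, 0xfb, 0xfc, 0x39, 0xfa, 0xc4]
t3 = [0xfc, 0xfc, 0x39, 0x97, 0xfa, 0xfa, 0xc4, 0x03]

RES = [ 0xfc  0xfc  0x39  0x97  0xfa  0xfa  0xc4  0x03 ]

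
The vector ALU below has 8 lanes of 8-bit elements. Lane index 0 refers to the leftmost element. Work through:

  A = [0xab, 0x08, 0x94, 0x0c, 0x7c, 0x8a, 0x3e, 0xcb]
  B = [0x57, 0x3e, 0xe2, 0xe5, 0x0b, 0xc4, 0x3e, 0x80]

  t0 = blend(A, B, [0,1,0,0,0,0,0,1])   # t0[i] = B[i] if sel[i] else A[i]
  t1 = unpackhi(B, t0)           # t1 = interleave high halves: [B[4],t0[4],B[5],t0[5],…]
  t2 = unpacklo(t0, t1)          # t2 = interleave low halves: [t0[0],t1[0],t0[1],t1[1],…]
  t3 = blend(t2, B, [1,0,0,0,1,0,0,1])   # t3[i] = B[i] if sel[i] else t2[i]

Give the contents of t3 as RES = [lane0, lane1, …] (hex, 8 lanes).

RES = [ 0x57  0x0b  0x3e  0x7c  0x0b  0xc4  0x0c  0x80 ]

  t0: ab 3e 94 0c 7c 8a 3e 80
  t1: 0b 7c c4 8a 3e 3e 80 80
  t2: ab 0b 3e 7c 94 c4 0c 8a
  t3: 57 0b 3e 7c 0b c4 0c 80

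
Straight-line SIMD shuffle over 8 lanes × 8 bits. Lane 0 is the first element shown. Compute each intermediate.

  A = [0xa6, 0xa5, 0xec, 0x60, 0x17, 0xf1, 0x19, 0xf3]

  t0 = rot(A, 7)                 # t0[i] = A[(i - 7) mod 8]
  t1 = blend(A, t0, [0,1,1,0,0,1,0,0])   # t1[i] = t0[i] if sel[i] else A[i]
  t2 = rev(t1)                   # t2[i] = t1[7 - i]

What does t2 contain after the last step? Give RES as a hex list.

RES = [ 0xf3  0x19  0x19  0x17  0x60  0x60  0xec  0xa6 ]

→ t0 |a5|ec|60|17|f1|19|f3|a6|
→ t1 |a6|ec|60|60|17|19|19|f3|
→ t2 |f3|19|19|17|60|60|ec|a6|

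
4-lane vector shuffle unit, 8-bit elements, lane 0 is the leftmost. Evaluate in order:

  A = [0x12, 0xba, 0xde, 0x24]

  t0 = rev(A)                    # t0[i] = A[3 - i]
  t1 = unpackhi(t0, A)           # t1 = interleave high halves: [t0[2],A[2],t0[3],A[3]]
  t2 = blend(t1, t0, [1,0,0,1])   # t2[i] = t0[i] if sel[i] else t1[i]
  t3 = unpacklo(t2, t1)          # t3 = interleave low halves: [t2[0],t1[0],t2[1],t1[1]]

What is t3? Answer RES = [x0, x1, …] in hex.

t0 = [0x24, 0xde, 0xba, 0x12]
t1 = [0xba, 0xde, 0x12, 0x24]
t2 = [0x24, 0xde, 0x12, 0x12]
t3 = [0x24, 0xba, 0xde, 0xde]

RES = [0x24, 0xba, 0xde, 0xde]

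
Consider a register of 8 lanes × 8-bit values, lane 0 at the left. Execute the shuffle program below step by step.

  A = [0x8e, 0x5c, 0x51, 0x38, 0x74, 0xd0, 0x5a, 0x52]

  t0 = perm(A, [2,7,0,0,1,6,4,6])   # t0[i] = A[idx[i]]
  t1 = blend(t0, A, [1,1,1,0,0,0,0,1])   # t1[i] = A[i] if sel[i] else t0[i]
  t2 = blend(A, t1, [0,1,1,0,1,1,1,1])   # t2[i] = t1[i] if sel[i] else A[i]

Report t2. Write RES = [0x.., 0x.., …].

RES = [ 0x8e  0x5c  0x51  0x38  0x5c  0x5a  0x74  0x52 ]

t0 = [0x51, 0x52, 0x8e, 0x8e, 0x5c, 0x5a, 0x74, 0x5a]
t1 = [0x8e, 0x5c, 0x51, 0x8e, 0x5c, 0x5a, 0x74, 0x52]
t2 = [0x8e, 0x5c, 0x51, 0x38, 0x5c, 0x5a, 0x74, 0x52]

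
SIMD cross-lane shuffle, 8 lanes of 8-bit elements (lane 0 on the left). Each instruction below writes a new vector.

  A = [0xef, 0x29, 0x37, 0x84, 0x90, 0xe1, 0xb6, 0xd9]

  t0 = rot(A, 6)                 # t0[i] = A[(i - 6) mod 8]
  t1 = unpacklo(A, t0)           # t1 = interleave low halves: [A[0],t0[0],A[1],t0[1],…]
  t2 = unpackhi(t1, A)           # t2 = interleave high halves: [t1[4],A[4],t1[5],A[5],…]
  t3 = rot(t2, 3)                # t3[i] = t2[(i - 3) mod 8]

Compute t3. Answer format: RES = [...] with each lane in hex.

RES = [0xb6, 0xe1, 0xd9, 0x37, 0x90, 0x90, 0xe1, 0x84]

t0 = [0x37, 0x84, 0x90, 0xe1, 0xb6, 0xd9, 0xef, 0x29]
t1 = [0xef, 0x37, 0x29, 0x84, 0x37, 0x90, 0x84, 0xe1]
t2 = [0x37, 0x90, 0x90, 0xe1, 0x84, 0xb6, 0xe1, 0xd9]
t3 = [0xb6, 0xe1, 0xd9, 0x37, 0x90, 0x90, 0xe1, 0x84]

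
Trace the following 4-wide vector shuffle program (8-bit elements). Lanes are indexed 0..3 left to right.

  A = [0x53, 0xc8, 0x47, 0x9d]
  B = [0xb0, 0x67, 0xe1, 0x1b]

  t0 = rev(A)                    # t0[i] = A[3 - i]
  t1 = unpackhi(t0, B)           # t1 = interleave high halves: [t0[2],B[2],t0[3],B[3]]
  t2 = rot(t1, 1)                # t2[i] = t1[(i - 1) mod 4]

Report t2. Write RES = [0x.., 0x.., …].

RES = [ 0x1b  0xc8  0xe1  0x53 ]

  t0: 9d 47 c8 53
  t1: c8 e1 53 1b
  t2: 1b c8 e1 53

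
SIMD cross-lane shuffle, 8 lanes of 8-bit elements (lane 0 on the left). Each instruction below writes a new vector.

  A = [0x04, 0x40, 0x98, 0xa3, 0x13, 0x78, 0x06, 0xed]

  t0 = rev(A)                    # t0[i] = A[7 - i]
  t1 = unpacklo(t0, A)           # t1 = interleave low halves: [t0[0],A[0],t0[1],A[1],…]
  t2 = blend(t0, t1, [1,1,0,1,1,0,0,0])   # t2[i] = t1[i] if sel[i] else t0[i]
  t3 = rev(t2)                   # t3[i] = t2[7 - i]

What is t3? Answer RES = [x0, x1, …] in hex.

RES = [0x04, 0x40, 0x98, 0x78, 0x40, 0x78, 0x04, 0xed]

t0 = [0xed, 0x06, 0x78, 0x13, 0xa3, 0x98, 0x40, 0x04]
t1 = [0xed, 0x04, 0x06, 0x40, 0x78, 0x98, 0x13, 0xa3]
t2 = [0xed, 0x04, 0x78, 0x40, 0x78, 0x98, 0x40, 0x04]
t3 = [0x04, 0x40, 0x98, 0x78, 0x40, 0x78, 0x04, 0xed]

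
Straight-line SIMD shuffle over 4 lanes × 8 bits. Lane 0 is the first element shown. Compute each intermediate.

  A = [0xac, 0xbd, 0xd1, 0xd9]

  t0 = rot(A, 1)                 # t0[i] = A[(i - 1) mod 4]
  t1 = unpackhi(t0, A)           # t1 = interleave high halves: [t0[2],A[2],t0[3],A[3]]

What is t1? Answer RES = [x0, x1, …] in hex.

t0 = [0xd9, 0xac, 0xbd, 0xd1]
t1 = [0xbd, 0xd1, 0xd1, 0xd9]

RES = [0xbd, 0xd1, 0xd1, 0xd9]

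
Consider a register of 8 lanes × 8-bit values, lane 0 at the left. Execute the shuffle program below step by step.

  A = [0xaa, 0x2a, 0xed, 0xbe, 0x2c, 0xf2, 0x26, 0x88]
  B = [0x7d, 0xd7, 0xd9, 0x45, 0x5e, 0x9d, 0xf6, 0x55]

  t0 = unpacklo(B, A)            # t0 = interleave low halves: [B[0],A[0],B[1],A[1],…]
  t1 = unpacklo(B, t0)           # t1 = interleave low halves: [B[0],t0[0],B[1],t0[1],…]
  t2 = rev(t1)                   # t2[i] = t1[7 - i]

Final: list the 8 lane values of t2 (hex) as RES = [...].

RES = [0x2a, 0x45, 0xd7, 0xd9, 0xaa, 0xd7, 0x7d, 0x7d]

  t0: 7d aa d7 2a d9 ed 45 be
  t1: 7d 7d d7 aa d9 d7 45 2a
  t2: 2a 45 d7 d9 aa d7 7d 7d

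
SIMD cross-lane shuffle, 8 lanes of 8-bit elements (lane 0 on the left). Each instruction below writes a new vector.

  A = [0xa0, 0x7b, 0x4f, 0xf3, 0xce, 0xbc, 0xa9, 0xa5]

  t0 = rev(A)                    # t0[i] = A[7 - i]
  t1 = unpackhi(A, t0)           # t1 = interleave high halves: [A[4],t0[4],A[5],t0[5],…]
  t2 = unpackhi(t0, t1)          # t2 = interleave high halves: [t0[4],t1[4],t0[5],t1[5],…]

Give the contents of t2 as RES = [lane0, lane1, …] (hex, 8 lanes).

→ t0 |a5|a9|bc|ce|f3|4f|7b|a0|
→ t1 |ce|f3|bc|4f|a9|7b|a5|a0|
→ t2 |f3|a9|4f|7b|7b|a5|a0|a0|

RES = [ 0xf3  0xa9  0x4f  0x7b  0x7b  0xa5  0xa0  0xa0 ]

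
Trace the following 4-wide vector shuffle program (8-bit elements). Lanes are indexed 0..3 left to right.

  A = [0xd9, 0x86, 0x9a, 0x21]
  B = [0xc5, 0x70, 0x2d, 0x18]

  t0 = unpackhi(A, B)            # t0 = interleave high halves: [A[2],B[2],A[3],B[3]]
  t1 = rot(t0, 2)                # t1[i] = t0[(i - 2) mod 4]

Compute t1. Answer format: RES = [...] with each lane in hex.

t0 = [0x9a, 0x2d, 0x21, 0x18]
t1 = [0x21, 0x18, 0x9a, 0x2d]

RES = [ 0x21  0x18  0x9a  0x2d ]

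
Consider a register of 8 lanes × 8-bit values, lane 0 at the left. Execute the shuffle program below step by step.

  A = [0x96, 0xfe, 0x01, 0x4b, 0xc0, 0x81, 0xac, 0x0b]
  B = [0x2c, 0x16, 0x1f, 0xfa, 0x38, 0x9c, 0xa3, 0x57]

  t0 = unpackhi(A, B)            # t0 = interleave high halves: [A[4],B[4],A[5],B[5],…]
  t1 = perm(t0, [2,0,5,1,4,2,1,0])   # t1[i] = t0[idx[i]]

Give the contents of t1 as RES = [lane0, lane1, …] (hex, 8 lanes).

RES = [ 0x81  0xc0  0xa3  0x38  0xac  0x81  0x38  0xc0 ]

t0 = [0xc0, 0x38, 0x81, 0x9c, 0xac, 0xa3, 0x0b, 0x57]
t1 = [0x81, 0xc0, 0xa3, 0x38, 0xac, 0x81, 0x38, 0xc0]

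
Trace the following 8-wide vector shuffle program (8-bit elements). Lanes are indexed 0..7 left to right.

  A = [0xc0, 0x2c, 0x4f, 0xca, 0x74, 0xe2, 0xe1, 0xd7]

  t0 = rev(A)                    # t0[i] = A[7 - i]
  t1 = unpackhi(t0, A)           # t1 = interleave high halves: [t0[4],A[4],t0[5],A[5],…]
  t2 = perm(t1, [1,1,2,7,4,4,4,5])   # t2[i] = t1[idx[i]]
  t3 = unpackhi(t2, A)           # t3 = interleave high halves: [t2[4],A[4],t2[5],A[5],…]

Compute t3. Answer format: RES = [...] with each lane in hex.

RES = [0x2c, 0x74, 0x2c, 0xe2, 0x2c, 0xe1, 0xe1, 0xd7]

t0 = [0xd7, 0xe1, 0xe2, 0x74, 0xca, 0x4f, 0x2c, 0xc0]
t1 = [0xca, 0x74, 0x4f, 0xe2, 0x2c, 0xe1, 0xc0, 0xd7]
t2 = [0x74, 0x74, 0x4f, 0xd7, 0x2c, 0x2c, 0x2c, 0xe1]
t3 = [0x2c, 0x74, 0x2c, 0xe2, 0x2c, 0xe1, 0xe1, 0xd7]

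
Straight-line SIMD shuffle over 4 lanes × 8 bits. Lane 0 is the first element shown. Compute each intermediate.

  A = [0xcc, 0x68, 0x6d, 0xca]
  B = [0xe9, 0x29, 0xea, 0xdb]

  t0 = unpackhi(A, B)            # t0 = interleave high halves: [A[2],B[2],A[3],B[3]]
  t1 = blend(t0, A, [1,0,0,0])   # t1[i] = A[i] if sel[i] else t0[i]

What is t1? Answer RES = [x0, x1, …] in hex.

→ t0 |6d|ea|ca|db|
→ t1 |cc|ea|ca|db|

RES = [ 0xcc  0xea  0xca  0xdb ]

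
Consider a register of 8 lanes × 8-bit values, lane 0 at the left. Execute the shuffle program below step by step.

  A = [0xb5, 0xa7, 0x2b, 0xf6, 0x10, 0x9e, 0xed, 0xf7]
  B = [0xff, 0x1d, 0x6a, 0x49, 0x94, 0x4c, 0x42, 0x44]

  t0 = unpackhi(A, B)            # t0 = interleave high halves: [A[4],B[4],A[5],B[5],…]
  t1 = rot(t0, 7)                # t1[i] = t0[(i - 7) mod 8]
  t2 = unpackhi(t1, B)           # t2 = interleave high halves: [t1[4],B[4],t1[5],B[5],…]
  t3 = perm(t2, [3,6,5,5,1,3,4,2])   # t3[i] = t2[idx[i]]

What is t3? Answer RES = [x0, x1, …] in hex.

RES = [0x4c, 0x10, 0x42, 0x42, 0x94, 0x4c, 0x44, 0xf7]

  t0: 10 94 9e 4c ed 42 f7 44
  t1: 94 9e 4c ed 42 f7 44 10
  t2: 42 94 f7 4c 44 42 10 44
  t3: 4c 10 42 42 94 4c 44 f7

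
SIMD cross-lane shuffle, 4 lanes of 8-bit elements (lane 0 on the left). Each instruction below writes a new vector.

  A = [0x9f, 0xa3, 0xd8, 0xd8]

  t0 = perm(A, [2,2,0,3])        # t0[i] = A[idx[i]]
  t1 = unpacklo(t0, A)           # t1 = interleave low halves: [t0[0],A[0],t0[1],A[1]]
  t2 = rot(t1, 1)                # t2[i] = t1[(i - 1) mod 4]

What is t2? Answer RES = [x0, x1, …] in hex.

t0 = [0xd8, 0xd8, 0x9f, 0xd8]
t1 = [0xd8, 0x9f, 0xd8, 0xa3]
t2 = [0xa3, 0xd8, 0x9f, 0xd8]

RES = [0xa3, 0xd8, 0x9f, 0xd8]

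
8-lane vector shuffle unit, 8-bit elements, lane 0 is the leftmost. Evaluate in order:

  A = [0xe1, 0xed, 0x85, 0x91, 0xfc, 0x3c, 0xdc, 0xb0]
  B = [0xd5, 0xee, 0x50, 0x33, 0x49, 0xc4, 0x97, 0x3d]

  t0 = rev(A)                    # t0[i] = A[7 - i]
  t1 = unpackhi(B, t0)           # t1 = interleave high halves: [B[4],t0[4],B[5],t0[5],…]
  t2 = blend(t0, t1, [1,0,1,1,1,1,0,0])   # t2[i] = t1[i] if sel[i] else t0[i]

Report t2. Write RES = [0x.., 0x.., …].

t0 = [0xb0, 0xdc, 0x3c, 0xfc, 0x91, 0x85, 0xed, 0xe1]
t1 = [0x49, 0x91, 0xc4, 0x85, 0x97, 0xed, 0x3d, 0xe1]
t2 = [0x49, 0xdc, 0xc4, 0x85, 0x97, 0xed, 0xed, 0xe1]

RES = [ 0x49  0xdc  0xc4  0x85  0x97  0xed  0xed  0xe1 ]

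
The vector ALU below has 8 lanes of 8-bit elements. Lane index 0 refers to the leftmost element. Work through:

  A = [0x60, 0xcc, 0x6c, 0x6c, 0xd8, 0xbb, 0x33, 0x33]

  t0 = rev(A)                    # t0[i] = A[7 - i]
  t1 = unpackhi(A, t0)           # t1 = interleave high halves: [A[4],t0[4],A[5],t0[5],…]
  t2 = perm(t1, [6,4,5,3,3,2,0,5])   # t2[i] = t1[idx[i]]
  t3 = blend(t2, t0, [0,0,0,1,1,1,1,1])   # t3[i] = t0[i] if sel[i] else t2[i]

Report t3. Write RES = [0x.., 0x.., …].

t0 = [0x33, 0x33, 0xbb, 0xd8, 0x6c, 0x6c, 0xcc, 0x60]
t1 = [0xd8, 0x6c, 0xbb, 0x6c, 0x33, 0xcc, 0x33, 0x60]
t2 = [0x33, 0x33, 0xcc, 0x6c, 0x6c, 0xbb, 0xd8, 0xcc]
t3 = [0x33, 0x33, 0xcc, 0xd8, 0x6c, 0x6c, 0xcc, 0x60]

RES = [0x33, 0x33, 0xcc, 0xd8, 0x6c, 0x6c, 0xcc, 0x60]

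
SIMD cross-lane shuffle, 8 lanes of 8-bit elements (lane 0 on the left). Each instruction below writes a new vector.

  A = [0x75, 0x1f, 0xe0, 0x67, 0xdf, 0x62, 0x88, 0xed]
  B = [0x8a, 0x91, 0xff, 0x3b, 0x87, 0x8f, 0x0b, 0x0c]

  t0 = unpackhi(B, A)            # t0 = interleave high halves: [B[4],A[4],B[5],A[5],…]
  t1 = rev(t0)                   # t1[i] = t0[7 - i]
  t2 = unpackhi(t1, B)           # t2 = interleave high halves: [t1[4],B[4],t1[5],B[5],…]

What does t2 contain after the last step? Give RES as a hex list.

RES = [0x62, 0x87, 0x8f, 0x8f, 0xdf, 0x0b, 0x87, 0x0c]

t0 = [0x87, 0xdf, 0x8f, 0x62, 0x0b, 0x88, 0x0c, 0xed]
t1 = [0xed, 0x0c, 0x88, 0x0b, 0x62, 0x8f, 0xdf, 0x87]
t2 = [0x62, 0x87, 0x8f, 0x8f, 0xdf, 0x0b, 0x87, 0x0c]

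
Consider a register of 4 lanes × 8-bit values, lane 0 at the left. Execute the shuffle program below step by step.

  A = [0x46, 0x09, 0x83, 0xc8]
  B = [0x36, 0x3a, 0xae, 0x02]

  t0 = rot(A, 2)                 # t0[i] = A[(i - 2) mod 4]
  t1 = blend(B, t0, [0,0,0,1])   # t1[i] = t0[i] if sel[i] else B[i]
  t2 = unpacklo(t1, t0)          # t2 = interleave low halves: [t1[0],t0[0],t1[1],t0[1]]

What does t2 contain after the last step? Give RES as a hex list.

RES = [0x36, 0x83, 0x3a, 0xc8]

→ t0 |83|c8|46|09|
→ t1 |36|3a|ae|09|
→ t2 |36|83|3a|c8|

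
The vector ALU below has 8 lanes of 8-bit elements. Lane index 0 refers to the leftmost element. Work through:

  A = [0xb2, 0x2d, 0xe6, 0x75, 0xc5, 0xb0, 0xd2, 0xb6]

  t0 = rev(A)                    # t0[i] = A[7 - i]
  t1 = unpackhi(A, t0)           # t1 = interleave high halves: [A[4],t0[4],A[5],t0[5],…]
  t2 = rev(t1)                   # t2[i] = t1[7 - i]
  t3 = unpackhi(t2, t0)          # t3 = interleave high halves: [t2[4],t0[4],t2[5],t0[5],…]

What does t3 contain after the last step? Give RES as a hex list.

→ t0 |b6|d2|b0|c5|75|e6|2d|b2|
→ t1 |c5|75|b0|e6|d2|2d|b6|b2|
→ t2 |b2|b6|2d|d2|e6|b0|75|c5|
→ t3 |e6|75|b0|e6|75|2d|c5|b2|

RES = [0xe6, 0x75, 0xb0, 0xe6, 0x75, 0x2d, 0xc5, 0xb2]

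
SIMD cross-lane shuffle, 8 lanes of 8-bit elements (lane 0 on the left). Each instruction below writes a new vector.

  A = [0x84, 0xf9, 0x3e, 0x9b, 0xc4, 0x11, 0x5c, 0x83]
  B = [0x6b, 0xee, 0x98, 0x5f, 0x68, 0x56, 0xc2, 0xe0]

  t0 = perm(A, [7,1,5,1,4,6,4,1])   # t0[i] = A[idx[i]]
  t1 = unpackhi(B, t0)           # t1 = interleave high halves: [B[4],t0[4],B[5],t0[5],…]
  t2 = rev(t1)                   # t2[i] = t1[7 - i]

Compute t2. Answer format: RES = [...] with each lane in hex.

RES = [ 0xf9  0xe0  0xc4  0xc2  0x5c  0x56  0xc4  0x68 ]

  t0: 83 f9 11 f9 c4 5c c4 f9
  t1: 68 c4 56 5c c2 c4 e0 f9
  t2: f9 e0 c4 c2 5c 56 c4 68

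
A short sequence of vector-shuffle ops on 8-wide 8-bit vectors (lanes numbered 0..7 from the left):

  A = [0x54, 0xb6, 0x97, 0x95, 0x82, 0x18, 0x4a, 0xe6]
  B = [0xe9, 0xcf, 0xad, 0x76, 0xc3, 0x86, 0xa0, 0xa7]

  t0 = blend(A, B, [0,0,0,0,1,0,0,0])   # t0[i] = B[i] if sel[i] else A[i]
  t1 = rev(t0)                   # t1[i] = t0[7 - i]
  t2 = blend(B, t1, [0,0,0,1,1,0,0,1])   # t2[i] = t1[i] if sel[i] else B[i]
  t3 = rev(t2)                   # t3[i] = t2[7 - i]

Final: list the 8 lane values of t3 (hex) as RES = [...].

t0 = [0x54, 0xb6, 0x97, 0x95, 0xc3, 0x18, 0x4a, 0xe6]
t1 = [0xe6, 0x4a, 0x18, 0xc3, 0x95, 0x97, 0xb6, 0x54]
t2 = [0xe9, 0xcf, 0xad, 0xc3, 0x95, 0x86, 0xa0, 0x54]
t3 = [0x54, 0xa0, 0x86, 0x95, 0xc3, 0xad, 0xcf, 0xe9]

RES = [ 0x54  0xa0  0x86  0x95  0xc3  0xad  0xcf  0xe9 ]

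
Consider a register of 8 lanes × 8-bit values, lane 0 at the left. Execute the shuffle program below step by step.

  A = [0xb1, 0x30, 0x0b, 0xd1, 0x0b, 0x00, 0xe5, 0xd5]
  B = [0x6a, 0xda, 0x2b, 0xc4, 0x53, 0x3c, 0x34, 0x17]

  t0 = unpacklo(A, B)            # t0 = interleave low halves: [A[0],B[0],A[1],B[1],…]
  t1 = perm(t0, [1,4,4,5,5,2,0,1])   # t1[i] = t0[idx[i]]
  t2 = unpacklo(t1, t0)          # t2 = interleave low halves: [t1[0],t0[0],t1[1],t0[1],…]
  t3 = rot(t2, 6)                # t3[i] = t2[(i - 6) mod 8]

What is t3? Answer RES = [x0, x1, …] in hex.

RES = [0x0b, 0x6a, 0x0b, 0x30, 0x2b, 0xda, 0x6a, 0xb1]

  t0: b1 6a 30 da 0b 2b d1 c4
  t1: 6a 0b 0b 2b 2b 30 b1 6a
  t2: 6a b1 0b 6a 0b 30 2b da
  t3: 0b 6a 0b 30 2b da 6a b1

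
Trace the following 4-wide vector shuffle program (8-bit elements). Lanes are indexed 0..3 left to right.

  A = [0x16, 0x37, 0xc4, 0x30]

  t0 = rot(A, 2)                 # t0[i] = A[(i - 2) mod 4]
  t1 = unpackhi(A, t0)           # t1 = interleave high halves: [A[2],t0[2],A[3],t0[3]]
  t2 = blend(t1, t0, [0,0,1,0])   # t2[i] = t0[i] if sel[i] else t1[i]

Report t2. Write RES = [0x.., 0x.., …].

t0 = [0xc4, 0x30, 0x16, 0x37]
t1 = [0xc4, 0x16, 0x30, 0x37]
t2 = [0xc4, 0x16, 0x16, 0x37]

RES = [0xc4, 0x16, 0x16, 0x37]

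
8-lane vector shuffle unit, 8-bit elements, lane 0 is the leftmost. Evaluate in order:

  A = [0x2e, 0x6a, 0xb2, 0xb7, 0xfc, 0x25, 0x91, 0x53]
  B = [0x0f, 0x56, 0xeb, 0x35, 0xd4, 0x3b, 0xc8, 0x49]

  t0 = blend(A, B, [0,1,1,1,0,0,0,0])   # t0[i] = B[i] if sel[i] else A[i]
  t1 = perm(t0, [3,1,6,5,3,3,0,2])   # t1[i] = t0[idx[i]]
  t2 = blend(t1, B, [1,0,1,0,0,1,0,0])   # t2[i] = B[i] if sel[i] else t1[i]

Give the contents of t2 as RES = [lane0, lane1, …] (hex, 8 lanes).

t0 = [0x2e, 0x56, 0xeb, 0x35, 0xfc, 0x25, 0x91, 0x53]
t1 = [0x35, 0x56, 0x91, 0x25, 0x35, 0x35, 0x2e, 0xeb]
t2 = [0x0f, 0x56, 0xeb, 0x25, 0x35, 0x3b, 0x2e, 0xeb]

RES = [ 0x0f  0x56  0xeb  0x25  0x35  0x3b  0x2e  0xeb ]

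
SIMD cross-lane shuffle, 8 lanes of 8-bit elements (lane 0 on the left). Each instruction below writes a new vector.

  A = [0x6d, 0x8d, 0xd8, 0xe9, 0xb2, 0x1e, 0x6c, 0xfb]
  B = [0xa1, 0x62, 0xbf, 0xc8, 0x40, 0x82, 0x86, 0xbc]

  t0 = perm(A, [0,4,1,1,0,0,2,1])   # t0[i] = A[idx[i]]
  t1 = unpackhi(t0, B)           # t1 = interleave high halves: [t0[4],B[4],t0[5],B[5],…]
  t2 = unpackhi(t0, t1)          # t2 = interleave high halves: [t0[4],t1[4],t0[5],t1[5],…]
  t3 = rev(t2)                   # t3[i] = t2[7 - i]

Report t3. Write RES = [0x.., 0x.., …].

RES = [0xbc, 0x8d, 0x8d, 0xd8, 0x86, 0x6d, 0xd8, 0x6d]

→ t0 |6d|b2|8d|8d|6d|6d|d8|8d|
→ t1 |6d|40|6d|82|d8|86|8d|bc|
→ t2 |6d|d8|6d|86|d8|8d|8d|bc|
→ t3 |bc|8d|8d|d8|86|6d|d8|6d|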